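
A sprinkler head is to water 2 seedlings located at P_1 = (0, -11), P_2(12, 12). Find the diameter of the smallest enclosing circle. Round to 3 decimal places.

The smallest circle enclosing two points has them as diameter endpoints.
Centre = midpoint = (6, 0.5); r² = |P_1P_2|²/4 = 673/4 = 168.25.
Diameter = 2r = 2√(168.25) ≈ 25.942.

25.942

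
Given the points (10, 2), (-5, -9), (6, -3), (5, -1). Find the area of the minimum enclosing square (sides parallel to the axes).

The bounding box has width 15 and height 11.
An axis-aligned square enclosing the set must have side ≥ max(width, height).
So the minimum side is max(15, 11) = 15.
Area = 15² = 225.

225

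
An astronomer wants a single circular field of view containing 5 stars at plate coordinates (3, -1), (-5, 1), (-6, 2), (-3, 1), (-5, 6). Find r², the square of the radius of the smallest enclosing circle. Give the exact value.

28.25

The minimum enclosing circle of a finite set is fixed by two of the points (as a diameter) or three (as a circumcircle).
The farthest pair is (3, -1)–(-5, 6) with squared distance 113. The circle on this segment as diameter has centre (-1, 2.5) and r² = 113/4 = 28.25.
Check (-5, 1): distance² to centre = 18.25 ≤ 28.25, so it lies inside.
All remaining points lie in this disk, and no smaller disk contains both endpoints, so this is the minimum enclosing circle.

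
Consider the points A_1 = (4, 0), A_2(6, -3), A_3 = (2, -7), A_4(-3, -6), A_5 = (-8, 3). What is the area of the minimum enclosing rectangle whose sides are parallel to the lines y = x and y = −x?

In coordinates u = x + y, v = x − y the rectangle is axis-aligned; the map (x,y)→(u,v) scales areas by 2.
u-values: 4, 3, -5, -9, -5; range = 4 − (-9) = 13.
v-values: 4, 9, 9, 3, -11; range = 9 − (-11) = 20.
Area = (13 × 20) / 2 = 130.

130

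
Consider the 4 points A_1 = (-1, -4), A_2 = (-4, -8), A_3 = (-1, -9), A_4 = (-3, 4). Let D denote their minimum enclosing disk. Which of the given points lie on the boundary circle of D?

A smallest enclosing disk is always determined by at most three of the input points on its boundary.
The farthest pair is A_3–A_4 with squared distance 173. The circle on this segment as diameter has centre (-2, -2.5) and r² = 173/4 = 43.25.
Check A_1: distance² to centre = 3.25 ≤ 43.25, so it lies inside.
All remaining points lie in this disk, and no smaller disk contains both endpoints, so this is the minimum enclosing circle.
The points at distance exactly r from the centre are A_3, A_4 — 2 points.

A_3, A_4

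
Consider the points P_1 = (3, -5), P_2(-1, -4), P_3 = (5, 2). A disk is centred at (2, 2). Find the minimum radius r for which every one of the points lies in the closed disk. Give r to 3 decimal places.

7.071

The required radius is the distance from (2, 2) to the farthest point.
Squared distances: 50, 45, 9.
Maximum is 50, attained at P_1.
r = √50 ≈ 7.071.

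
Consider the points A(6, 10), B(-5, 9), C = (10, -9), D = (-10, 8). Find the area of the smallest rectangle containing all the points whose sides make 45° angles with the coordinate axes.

In coordinates u = x + y, v = x − y the rectangle is axis-aligned; the map (x,y)→(u,v) scales areas by 2.
u-values: 16, 4, 1, -2; range = 16 − (-2) = 18.
v-values: -4, -14, 19, -18; range = 19 − (-18) = 37.
Area = (18 × 37) / 2 = 333.

333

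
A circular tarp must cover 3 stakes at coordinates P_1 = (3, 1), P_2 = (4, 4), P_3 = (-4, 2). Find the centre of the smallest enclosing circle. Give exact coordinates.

(0, 3)

Side lengths²: P_1P_2² = 10, P_1P_3² = 50, P_2P_3² = 68.
Since P_2P_3² = 68 ≥ 50 + 10 = 60, the angle opposite P_2P_3 is not acute, so the smallest enclosing circle has P_2P_3 as diameter.
Centre = midpoint of P_2P_3 = (0, 3), r² = 68/4 = 17.
Centre = (0, 3).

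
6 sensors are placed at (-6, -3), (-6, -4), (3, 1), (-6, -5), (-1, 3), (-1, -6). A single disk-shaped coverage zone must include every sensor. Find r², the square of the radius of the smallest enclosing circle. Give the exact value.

29.25

The minimum enclosing circle of a finite set is fixed by two of the points (as a diameter) or three (as a circumcircle).
The farthest pair is (3, 1)–(-6, -5) with squared distance 117. The circle on this segment as diameter has centre (-1.5, -2) and r² = 117/4 = 29.25.
Check (-6, -3): distance² to centre = 21.25 ≤ 29.25, so it lies inside.
All remaining points lie in this disk, and no smaller disk contains both endpoints, so this is the minimum enclosing circle.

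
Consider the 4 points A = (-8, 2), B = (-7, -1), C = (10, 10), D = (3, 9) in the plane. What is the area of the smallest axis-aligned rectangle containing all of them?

198

x ranges over [-8, 10], width 18.
y ranges over [-1, 10], height 11.
Area = 18 × 11 = 198.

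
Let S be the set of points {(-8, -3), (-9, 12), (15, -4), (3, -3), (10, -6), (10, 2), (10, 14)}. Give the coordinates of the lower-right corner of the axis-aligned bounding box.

(15, -6)

x-range [-9, 15], y-range [-6, 14].
The lower-right corner is (15, -6).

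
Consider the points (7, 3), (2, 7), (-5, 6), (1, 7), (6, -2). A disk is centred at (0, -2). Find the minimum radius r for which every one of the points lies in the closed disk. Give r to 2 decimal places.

The required radius is the distance from (0, -2) to the farthest point.
Squared distances: 74, 85, 89, 82, 36.
Maximum is 89, attained at (-5, 6).
r = √89 ≈ 9.43.

9.43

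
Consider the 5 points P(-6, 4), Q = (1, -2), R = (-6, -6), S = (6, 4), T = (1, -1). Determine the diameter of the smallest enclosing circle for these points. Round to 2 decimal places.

A smallest enclosing disk is always determined by at most three of the input points on its boundary.
The farthest pair is R–S with squared distance 244. The circle on this segment as diameter has centre (0, -1) and r² = 244/4 = 61.
Check P: distance² to centre = 61 ≤ 61, so it lies inside.
All remaining points lie in this disk, and no smaller disk contains both endpoints, so this is the minimum enclosing circle.
Diameter = 2r = 2√61 ≈ 15.62.

15.62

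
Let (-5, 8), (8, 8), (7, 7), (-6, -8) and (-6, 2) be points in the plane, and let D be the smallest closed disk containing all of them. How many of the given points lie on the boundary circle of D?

A smallest enclosing disk is always determined by at most three of the input points on its boundary.
The farthest pair is (8, 8)–(-6, -8) with squared distance 452. The circle on this segment as diameter has centre (1, 0) and r² = 452/4 = 113.
Check (-5, 8): distance² to centre = 100 ≤ 113, so it lies inside.
All remaining points lie in this disk, and no smaller disk contains both endpoints, so this is the minimum enclosing circle.
The points at distance exactly r from the centre are (8, 8), (-6, -8) — 2 points.

2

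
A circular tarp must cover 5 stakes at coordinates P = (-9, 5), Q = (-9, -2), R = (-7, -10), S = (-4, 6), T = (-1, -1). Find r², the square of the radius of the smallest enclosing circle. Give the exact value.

66.25

The minimum enclosing circle of a finite set is fixed by two of the points (as a diameter) or three (as a circumcircle).
The farthest pair is R–S with squared distance 265. The circle on this segment as diameter has centre (-5.5, -2) and r² = 265/4 = 66.25.
Check P: distance² to centre = 61.25 ≤ 66.25, so it lies inside.
All remaining points lie in this disk, and no smaller disk contains both endpoints, so this is the minimum enclosing circle.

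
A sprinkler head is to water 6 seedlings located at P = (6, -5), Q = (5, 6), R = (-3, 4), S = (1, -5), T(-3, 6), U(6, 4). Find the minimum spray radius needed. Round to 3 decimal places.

7.106

The minimum enclosing circle of a finite set is fixed by two of the points (as a diameter) or three (as a circumcircle).
The farthest pair is P–T with squared distance 202. The circle on this segment as diameter has centre (1.5, 0.5) and r² = 202/4 = 50.5.
Check Q: distance² to centre = 42.5 ≤ 50.5, so it lies inside.
All remaining points lie in this disk, and no smaller disk contains both endpoints, so this is the minimum enclosing circle.
r = √(50.5) ≈ 7.106.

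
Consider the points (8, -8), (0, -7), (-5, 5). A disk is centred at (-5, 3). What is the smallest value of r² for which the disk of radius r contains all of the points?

290

The required radius is the distance from (-5, 3) to the farthest point.
Squared distances: 290, 125, 4.
Maximum is 290, attained at (8, -8).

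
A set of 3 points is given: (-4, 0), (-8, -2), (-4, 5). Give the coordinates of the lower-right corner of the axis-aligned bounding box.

x-range [-8, -4], y-range [-2, 5].
The lower-right corner is (-4, -2).

(-4, -2)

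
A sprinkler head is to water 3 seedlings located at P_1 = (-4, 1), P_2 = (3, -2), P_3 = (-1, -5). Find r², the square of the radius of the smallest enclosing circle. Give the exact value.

Side lengths²: P_1P_2² = 58, P_1P_3² = 45, P_2P_3² = 25.
Since P_1P_2² = 58 < 45 + 25 = 70, the triangle is acute, so the smallest enclosing circle is the circumcircle.
Circumcentre = (-17/22, -25/22), r² = 3625/242.

3625/242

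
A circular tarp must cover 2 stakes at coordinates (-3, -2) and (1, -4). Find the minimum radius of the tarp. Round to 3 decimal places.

The smallest circle enclosing two points has them as diameter endpoints.
Centre = midpoint = (-1, -3); r² = |(-3, -2)−(1, -4)|²/4 = 20/4 = 5.
r = √5 ≈ 2.236.

2.236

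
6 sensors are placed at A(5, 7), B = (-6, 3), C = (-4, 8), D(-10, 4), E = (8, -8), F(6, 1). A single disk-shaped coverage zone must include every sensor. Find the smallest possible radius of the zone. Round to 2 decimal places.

By Welzl's lemma the MEC is supported by two points (diametrically opposite) or three points (on a circumcircle).
The farthest pair is D–E with squared distance 468. The circle on this segment as diameter has centre (-1, -2) and r² = 468/4 = 117.
Check A: distance² to centre = 117 ≤ 117, so it lies inside.
All remaining points lie in this disk, and no smaller disk contains both endpoints, so this is the minimum enclosing circle.
r = √117 ≈ 10.82.

10.82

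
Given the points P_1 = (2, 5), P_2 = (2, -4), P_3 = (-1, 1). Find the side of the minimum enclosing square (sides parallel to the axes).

9

The bounding box has width 3 and height 9.
An axis-aligned square enclosing the set must have side ≥ max(width, height).
So the minimum side is max(3, 9) = 9.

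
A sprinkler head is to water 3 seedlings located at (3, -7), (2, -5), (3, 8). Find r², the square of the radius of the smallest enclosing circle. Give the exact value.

56.25

Call the three points A, B, C in the order given.
Side lengths²: AB² = 5, AC² = 225, BC² = 170.
Since AC² = 225 ≥ 170 + 5 = 175, the angle opposite AC is not acute, so the smallest enclosing circle has AC as diameter.
Centre = midpoint of AC = (3, 0.5), r² = 225/4 = 56.25.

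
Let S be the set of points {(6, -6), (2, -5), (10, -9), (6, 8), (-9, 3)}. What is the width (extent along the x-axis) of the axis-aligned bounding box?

19

max x = 10, min x = -9, so width = 19.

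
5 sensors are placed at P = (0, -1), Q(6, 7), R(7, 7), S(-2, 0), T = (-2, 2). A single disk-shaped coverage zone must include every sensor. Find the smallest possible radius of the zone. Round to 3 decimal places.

By Welzl's lemma the MEC is supported by two points (diametrically opposite) or three points (on a circumcircle).
The farthest pair is R–S with squared distance 130. The circle on this segment as diameter has centre (2.5, 3.5) and r² = 130/4 = 32.5.
Check P: distance² to centre = 26.5 ≤ 32.5, so it lies inside.
All remaining points lie in this disk, and no smaller disk contains both endpoints, so this is the minimum enclosing circle.
r = √(32.5) ≈ 5.701.

5.701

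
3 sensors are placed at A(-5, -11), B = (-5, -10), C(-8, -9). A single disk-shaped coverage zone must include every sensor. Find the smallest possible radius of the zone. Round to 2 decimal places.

Side lengths²: AB² = 1, AC² = 13, BC² = 10.
Since AC² = 13 ≥ 10 + 1 = 11, the angle opposite AC is not acute, so the smallest enclosing circle has AC as diameter.
Centre = midpoint of AC = (-6.5, -10), r² = 13/4 = 3.25.
r = √(3.25) ≈ 1.80.

1.80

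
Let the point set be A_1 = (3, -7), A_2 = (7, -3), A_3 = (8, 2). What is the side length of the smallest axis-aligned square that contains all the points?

9

The bounding box has width 5 and height 9.
An axis-aligned square enclosing the set must have side ≥ max(width, height).
So the minimum side is max(5, 9) = 9.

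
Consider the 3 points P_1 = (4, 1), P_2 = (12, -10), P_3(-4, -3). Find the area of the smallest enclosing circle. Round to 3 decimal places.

239.546

Side lengths²: P_1P_2² = 185, P_1P_3² = 80, P_2P_3² = 305.
Since P_2P_3² = 305 ≥ 185 + 80 = 265, the angle opposite P_2P_3 is not acute, so the smallest enclosing circle has P_2P_3 as diameter.
Centre = midpoint of P_2P_3 = (4, -6.5), r² = 305/4 = 76.25.
Area = π·r² = π·76.25 ≈ 239.546.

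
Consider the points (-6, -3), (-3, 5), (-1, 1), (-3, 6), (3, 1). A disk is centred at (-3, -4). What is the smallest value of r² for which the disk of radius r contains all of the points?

The required radius is the distance from (-3, -4) to the farthest point.
Squared distances: 10, 81, 29, 100, 61.
Maximum is 100, attained at (-3, 6).

100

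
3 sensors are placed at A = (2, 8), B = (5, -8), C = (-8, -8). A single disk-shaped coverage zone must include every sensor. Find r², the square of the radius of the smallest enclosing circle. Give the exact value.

Side lengths²: AB² = 265, AC² = 356, BC² = 169.
Since AC² = 356 < 265 + 169 = 434, the triangle is acute, so the smallest enclosing circle is the circumcircle.
Circumcentre = (-1.5, -0.9375), r² = 92.12890625.

92.12890625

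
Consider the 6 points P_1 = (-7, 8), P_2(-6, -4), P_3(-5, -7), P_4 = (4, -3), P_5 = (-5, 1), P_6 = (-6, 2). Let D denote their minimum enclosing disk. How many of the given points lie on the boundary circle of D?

3

The minimum enclosing circle of a finite set is fixed by two of the points (as a diameter) or three (as a circumcircle).
The minimum enclosing circle is determined by three boundary points: P_1, P_3, P_4.
Their circumcentre is (-81/26, 23/26) with r² = 22213/338.
The farthest remaining point P_2 is at distance² 10877/338 ≤ 22213/338.
The points at distance exactly r from the centre are P_1, P_3, P_4 — 3 points.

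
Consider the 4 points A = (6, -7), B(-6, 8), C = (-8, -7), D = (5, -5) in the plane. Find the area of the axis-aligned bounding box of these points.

x ranges over [-8, 6], width 14.
y ranges over [-7, 8], height 15.
Area = 14 × 15 = 210.

210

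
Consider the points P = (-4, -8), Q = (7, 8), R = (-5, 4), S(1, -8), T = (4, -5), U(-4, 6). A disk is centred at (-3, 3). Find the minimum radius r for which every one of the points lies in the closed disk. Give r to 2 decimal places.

11.70

The required radius is the distance from (-3, 3) to the farthest point.
Squared distances: 122, 125, 5, 137, 113, 10.
Maximum is 137, attained at S.
r = √137 ≈ 11.70.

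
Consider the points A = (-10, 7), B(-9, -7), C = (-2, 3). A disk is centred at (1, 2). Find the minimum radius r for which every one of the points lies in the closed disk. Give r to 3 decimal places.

The required radius is the distance from (1, 2) to the farthest point.
Squared distances: 146, 181, 10.
Maximum is 181, attained at B.
r = √181 ≈ 13.454.

13.454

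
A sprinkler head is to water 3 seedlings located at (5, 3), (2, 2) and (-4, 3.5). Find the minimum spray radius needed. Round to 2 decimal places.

Call the three points A, B, C in the order given.
Side lengths²: AB² = 10, AC² = 81.25, BC² = 38.25.
Since AC² = 81.25 ≥ 38.25 + 10 = 48.25, the angle opposite AC is not acute, so the smallest enclosing circle has AC as diameter.
Centre = midpoint of AC = (0.5, 3.25), r² = 81.25/4 = 20.3125.
r = √(20.3125) ≈ 4.51.

4.51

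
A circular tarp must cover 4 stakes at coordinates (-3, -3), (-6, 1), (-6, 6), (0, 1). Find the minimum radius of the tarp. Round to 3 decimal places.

4.743

The minimum enclosing circle of a finite set is fixed by two of the points (as a diameter) or three (as a circumcircle).
The farthest pair is (-3, -3)–(-6, 6) with squared distance 90. The circle on this segment as diameter has centre (-4.5, 1.5) and r² = 90/4 = 22.5.
Check (-6, 1): distance² to centre = 2.5 ≤ 22.5, so it lies inside.
All remaining points lie in this disk, and no smaller disk contains both endpoints, so this is the minimum enclosing circle.
r = √(22.5) ≈ 4.743.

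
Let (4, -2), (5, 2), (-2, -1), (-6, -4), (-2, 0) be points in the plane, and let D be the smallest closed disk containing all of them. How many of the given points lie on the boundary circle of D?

2

The minimum enclosing circle of a finite set is fixed by two of the points (as a diameter) or three (as a circumcircle).
The farthest pair is (5, 2)–(-6, -4) with squared distance 157. The circle on this segment as diameter has centre (-0.5, -1) and r² = 157/4 = 39.25.
Check (4, -2): distance² to centre = 21.25 ≤ 39.25, so it lies inside.
All remaining points lie in this disk, and no smaller disk contains both endpoints, so this is the minimum enclosing circle.
The points at distance exactly r from the centre are (5, 2), (-6, -4) — 2 points.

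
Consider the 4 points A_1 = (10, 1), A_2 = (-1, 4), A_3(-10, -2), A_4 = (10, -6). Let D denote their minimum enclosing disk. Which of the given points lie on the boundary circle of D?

A_1, A_3, A_4

By Welzl's lemma the MEC is supported by two points (diametrically opposite) or three points (on a circumcircle).
The minimum enclosing circle is determined by three boundary points: A_1, A_3, A_4.
Their circumcentre is (0.3, -2.5) with r² = 106.34.
The farthest remaining point A_2 is at distance² 43.94 ≤ 106.34.
The points at distance exactly r from the centre are A_1, A_3, A_4 — 3 points.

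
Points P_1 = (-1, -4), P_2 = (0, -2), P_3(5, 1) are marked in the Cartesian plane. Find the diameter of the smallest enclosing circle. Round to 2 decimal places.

Side lengths²: P_1P_2² = 5, P_1P_3² = 61, P_2P_3² = 34.
Since P_1P_3² = 61 ≥ 34 + 5 = 39, the angle opposite P_1P_3 is not acute, so the smallest enclosing circle has P_1P_3 as diameter.
Centre = midpoint of P_1P_3 = (2, -1.5), r² = 61/4 = 15.25.
Diameter = 2r = 2√(15.25) ≈ 7.81.

7.81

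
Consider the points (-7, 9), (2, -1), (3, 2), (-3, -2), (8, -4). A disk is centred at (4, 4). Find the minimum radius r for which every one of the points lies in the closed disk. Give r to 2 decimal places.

The required radius is the distance from (4, 4) to the farthest point.
Squared distances: 146, 29, 5, 85, 80.
Maximum is 146, attained at (-7, 9).
r = √146 ≈ 12.08.

12.08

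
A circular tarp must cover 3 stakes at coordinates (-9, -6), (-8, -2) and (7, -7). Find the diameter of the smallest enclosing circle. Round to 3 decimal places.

Call the three points A, B, C in the order given.
Side lengths²: AB² = 17, AC² = 257, BC² = 250.
Since AC² = 257 < 250 + 17 = 267, the triangle is acute, so the smallest enclosing circle is the circumcircle.
Circumcentre = (-25/26, -153/26), r² = 21845/338.
Diameter = 2r = 2√(21845/338) ≈ 16.079.

16.079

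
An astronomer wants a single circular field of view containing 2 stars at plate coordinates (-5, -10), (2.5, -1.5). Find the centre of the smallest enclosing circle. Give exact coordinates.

The smallest circle enclosing two points has them as diameter endpoints.
Centre = midpoint = (-1.25, -5.75); r² = |(-5, -10)−(2.5, -1.5)|²/4 = 128.5/4 = 32.125.
Centre = (-1.25, -5.75).

(-1.25, -5.75)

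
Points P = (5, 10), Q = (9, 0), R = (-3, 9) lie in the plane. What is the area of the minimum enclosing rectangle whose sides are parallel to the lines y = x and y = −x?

In coordinates u = x + y, v = x − y the rectangle is axis-aligned; the map (x,y)→(u,v) scales areas by 2.
u-values: 15, 9, 6; range = 15 − 6 = 9.
v-values: -5, 9, -12; range = 9 − (-12) = 21.
Area = (9 × 21) / 2 = 94.5.

94.5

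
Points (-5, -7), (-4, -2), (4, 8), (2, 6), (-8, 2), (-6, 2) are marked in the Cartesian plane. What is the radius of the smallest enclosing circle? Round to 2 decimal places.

8.75

The farthest pair is (-5, -7)–(4, 8) with squared distance 306. The circle on this segment as diameter has centre (-0.5, 0.5) and r² = 306/4 = 76.5.
Check (-4, -2): distance² to centre = 18.5 ≤ 76.5, so it lies inside.
All remaining points lie in this disk, and no smaller disk contains both endpoints, so this is the minimum enclosing circle.
r = √(76.5) ≈ 8.75.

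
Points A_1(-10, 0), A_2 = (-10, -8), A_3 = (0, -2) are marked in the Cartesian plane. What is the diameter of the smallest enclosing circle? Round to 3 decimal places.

11.893

Side lengths²: A_1A_2² = 64, A_1A_3² = 104, A_2A_3² = 136.
Since A_2A_3² = 136 < 104 + 64 = 168, the triangle is acute, so the smallest enclosing circle is the circumcircle.
Circumcentre = (-5.6, -4), r² = 35.36.
Diameter = 2r = 2√(35.36) ≈ 11.893.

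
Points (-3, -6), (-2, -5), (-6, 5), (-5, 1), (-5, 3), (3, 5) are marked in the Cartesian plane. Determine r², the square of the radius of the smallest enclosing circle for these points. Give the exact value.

10205/242

The minimum enclosing circle is determined by three boundary points: (-3, -6), (-6, 5), (3, 5).
Their circumcentre is (-1.5, 7/22) with r² = 10205/242.
The farthest remaining point (-2, -5) is at distance² 6905/242 ≤ 10205/242.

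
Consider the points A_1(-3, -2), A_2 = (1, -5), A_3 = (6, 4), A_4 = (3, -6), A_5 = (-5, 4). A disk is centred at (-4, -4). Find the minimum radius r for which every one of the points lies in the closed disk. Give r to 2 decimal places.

The required radius is the distance from (-4, -4) to the farthest point.
Squared distances: 5, 26, 164, 53, 65.
Maximum is 164, attained at A_3.
r = √164 ≈ 12.81.

12.81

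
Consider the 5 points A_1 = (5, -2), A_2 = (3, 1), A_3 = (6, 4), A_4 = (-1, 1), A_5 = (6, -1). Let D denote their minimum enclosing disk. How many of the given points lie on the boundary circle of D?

The minimum enclosing circle of a finite set is fixed by two of the points (as a diameter) or three (as a circumcircle).
The minimum enclosing circle is determined by three boundary points: A_1, A_3, A_4.
Their circumcentre is (77/26, 37/26) with r² = 5365/338.
The farthest remaining point A_5 is at distance² 5105/338 ≤ 5365/338.
The points at distance exactly r from the centre are A_1, A_3, A_4 — 3 points.

3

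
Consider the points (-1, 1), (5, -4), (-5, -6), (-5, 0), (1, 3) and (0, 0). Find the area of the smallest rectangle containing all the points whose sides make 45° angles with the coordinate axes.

105

In coordinates u = x + y, v = x − y the rectangle is axis-aligned; the map (x,y)→(u,v) scales areas by 2.
u-values: 0, 1, -11, -5, 4, 0; range = 4 − (-11) = 15.
v-values: -2, 9, 1, -5, -2, 0; range = 9 − (-5) = 14.
Area = (15 × 14) / 2 = 105.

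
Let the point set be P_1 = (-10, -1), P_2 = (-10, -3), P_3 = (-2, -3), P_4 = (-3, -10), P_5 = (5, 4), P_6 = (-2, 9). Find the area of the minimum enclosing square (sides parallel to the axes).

361

The bounding box has width 15 and height 19.
An axis-aligned square enclosing the set must have side ≥ max(width, height).
So the minimum side is max(15, 19) = 19.
Area = 19² = 361.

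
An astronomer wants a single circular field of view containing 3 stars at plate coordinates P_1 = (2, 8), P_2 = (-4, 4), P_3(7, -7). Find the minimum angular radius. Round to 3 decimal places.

Side lengths²: P_1P_2² = 52, P_1P_3² = 250, P_2P_3² = 242.
Since P_1P_3² = 250 < 242 + 52 = 294, the triangle is acute, so the smallest enclosing circle is the circumcircle.
Circumcentre = (3, 0), r² = 65.
r = √65 ≈ 8.062.

8.062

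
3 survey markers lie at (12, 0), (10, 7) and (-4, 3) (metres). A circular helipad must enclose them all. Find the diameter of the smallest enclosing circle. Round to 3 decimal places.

Call the three points A, B, C in the order given.
Side lengths²: AB² = 53, AC² = 265, BC² = 212.
Since AC² = 265 ≥ 212 + 53 = 265, the angle opposite AC is not acute, so the smallest enclosing circle has AC as diameter.
Centre = midpoint of AC = (4, 1.5), r² = 265/4 = 66.25.
Diameter = 2r = 2√(66.25) ≈ 16.279.

16.279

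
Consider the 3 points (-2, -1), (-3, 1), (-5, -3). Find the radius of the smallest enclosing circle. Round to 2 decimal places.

Call the three points A, B, C in the order given.
Side lengths²: AB² = 5, AC² = 13, BC² = 20.
Since BC² = 20 ≥ 13 + 5 = 18, the angle opposite BC is not acute, so the smallest enclosing circle has BC as diameter.
Centre = midpoint of BC = (-4, -1), r² = 20/4 = 5.
r = √5 ≈ 2.24.

2.24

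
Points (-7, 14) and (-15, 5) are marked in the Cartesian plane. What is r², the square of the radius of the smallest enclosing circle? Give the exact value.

36.25

The smallest circle enclosing two points has them as diameter endpoints.
Centre = midpoint = (-11, 9.5); r² = |(-7, 14)−(-15, 5)|²/4 = 145/4 = 36.25.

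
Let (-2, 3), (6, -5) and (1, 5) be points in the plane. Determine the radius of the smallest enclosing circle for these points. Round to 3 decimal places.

Call the three points A, B, C in the order given.
Side lengths²: AB² = 128, AC² = 13, BC² = 125.
Since AB² = 128 < 125 + 13 = 138, the triangle is acute, so the smallest enclosing circle is the circumcircle.
Circumcentre = (2.5, -0.5), r² = 32.5.
r = √(32.5) ≈ 5.701.

5.701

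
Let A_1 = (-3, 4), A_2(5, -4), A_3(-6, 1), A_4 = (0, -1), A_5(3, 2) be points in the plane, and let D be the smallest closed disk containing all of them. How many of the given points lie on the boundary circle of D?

3

The farthest pair is A_2–A_3 with squared distance 146. The circle on this segment as diameter has centre (-0.5, -1.5) and r² = 146/4 = 36.5.
Check A_1: distance² to centre = 36.5 ≤ 36.5, so it lies inside.
All remaining points lie in this disk, and no smaller disk contains both endpoints, so this is the minimum enclosing circle.
The points at distance exactly r from the centre are A_1, A_2, A_3 — 3 points.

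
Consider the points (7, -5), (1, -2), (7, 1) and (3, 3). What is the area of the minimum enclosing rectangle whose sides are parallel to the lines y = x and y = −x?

54

In coordinates u = x + y, v = x − y the rectangle is axis-aligned; the map (x,y)→(u,v) scales areas by 2.
u-values: 2, -1, 8, 6; range = 8 − (-1) = 9.
v-values: 12, 3, 6, 0; range = 12 − 0 = 12.
Area = (9 × 12) / 2 = 54.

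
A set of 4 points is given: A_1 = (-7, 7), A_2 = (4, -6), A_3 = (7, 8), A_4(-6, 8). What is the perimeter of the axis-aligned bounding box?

Width = max x − min x = 7 − (-7) = 14.
Height = max y − min y = 8 − (-6) = 14.
Perimeter = 2(14 + 14) = 56.

56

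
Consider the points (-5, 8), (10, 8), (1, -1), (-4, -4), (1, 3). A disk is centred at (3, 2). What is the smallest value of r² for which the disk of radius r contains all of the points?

The required radius is the distance from (3, 2) to the farthest point.
Squared distances: 100, 85, 13, 85, 5.
Maximum is 100, attained at (-5, 8).

100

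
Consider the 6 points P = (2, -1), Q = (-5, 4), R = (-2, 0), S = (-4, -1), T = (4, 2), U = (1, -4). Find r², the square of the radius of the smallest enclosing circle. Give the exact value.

26.5625

The minimum enclosing circle is determined by three boundary points: Q, T, U.
Their circumcentre is (-1, 0.75) with r² = 26.5625.
The farthest remaining point P is at distance² 12.0625 ≤ 26.5625.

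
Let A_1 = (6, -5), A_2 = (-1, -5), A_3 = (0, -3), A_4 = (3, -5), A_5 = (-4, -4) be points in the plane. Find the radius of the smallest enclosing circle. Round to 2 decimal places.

The minimum enclosing circle of a finite set is fixed by two of the points (as a diameter) or three (as a circumcircle).
The farthest pair is A_1–A_5 with squared distance 101. The circle on this segment as diameter has centre (1, -4.5) and r² = 101/4 = 25.25.
Check A_2: distance² to centre = 4.25 ≤ 25.25, so it lies inside.
All remaining points lie in this disk, and no smaller disk contains both endpoints, so this is the minimum enclosing circle.
r = √(25.25) ≈ 5.02.

5.02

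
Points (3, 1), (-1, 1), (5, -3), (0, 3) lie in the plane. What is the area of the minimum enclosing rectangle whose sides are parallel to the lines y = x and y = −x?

In coordinates u = x + y, v = x − y the rectangle is axis-aligned; the map (x,y)→(u,v) scales areas by 2.
u-values: 4, 0, 2, 3; range = 4 − 0 = 4.
v-values: 2, -2, 8, -3; range = 8 − (-3) = 11.
Area = (4 × 11) / 2 = 22.

22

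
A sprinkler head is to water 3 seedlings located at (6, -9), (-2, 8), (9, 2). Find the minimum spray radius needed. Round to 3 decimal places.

9.394

Call the three points A, B, C in the order given.
Side lengths²: AB² = 353, AC² = 130, BC² = 157.
Since AB² = 353 ≥ 157 + 130 = 287, the angle opposite AB is not acute, so the smallest enclosing circle has AB as diameter.
Centre = midpoint of AB = (2, -0.5), r² = 353/4 = 88.25.
r = √(88.25) ≈ 9.394.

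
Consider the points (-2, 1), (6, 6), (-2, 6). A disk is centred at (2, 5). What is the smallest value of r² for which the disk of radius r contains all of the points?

The required radius is the distance from (2, 5) to the farthest point.
Squared distances: 32, 17, 17.
Maximum is 32, attained at (-2, 1).

32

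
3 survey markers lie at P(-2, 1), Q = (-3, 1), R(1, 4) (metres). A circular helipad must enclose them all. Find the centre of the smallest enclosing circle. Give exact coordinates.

Side lengths²: PQ² = 1, PR² = 18, QR² = 25.
Since QR² = 25 ≥ 18 + 1 = 19, the angle opposite QR is not acute, so the smallest enclosing circle has QR as diameter.
Centre = midpoint of QR = (-1, 2.5), r² = 25/4 = 6.25.
Centre = (-1, 2.5).

(-1, 2.5)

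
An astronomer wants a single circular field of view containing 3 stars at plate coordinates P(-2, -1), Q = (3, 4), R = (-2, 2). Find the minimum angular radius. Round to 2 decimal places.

Side lengths²: PQ² = 50, PR² = 9, QR² = 29.
Since PQ² = 50 ≥ 29 + 9 = 38, the angle opposite PQ is not acute, so the smallest enclosing circle has PQ as diameter.
Centre = midpoint of PQ = (0.5, 1.5), r² = 50/4 = 12.5.
r = √(12.5) ≈ 3.54.

3.54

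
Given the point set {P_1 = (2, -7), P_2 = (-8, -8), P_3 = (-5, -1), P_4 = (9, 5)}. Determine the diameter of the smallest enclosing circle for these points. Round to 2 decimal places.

A smallest enclosing disk is always determined by at most three of the input points on its boundary.
The farthest pair is P_2–P_4 with squared distance 458. The circle on this segment as diameter has centre (0.5, -1.5) and r² = 458/4 = 114.5.
Check P_1: distance² to centre = 32.5 ≤ 114.5, so it lies inside.
All remaining points lie in this disk, and no smaller disk contains both endpoints, so this is the minimum enclosing circle.
Diameter = 2r = 2√(114.5) ≈ 21.40.

21.40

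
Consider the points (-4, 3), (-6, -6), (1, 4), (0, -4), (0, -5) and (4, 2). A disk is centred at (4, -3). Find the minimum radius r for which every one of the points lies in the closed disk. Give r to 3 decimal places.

The required radius is the distance from (4, -3) to the farthest point.
Squared distances: 100, 109, 58, 17, 20, 25.
Maximum is 109, attained at (-6, -6).
r = √109 ≈ 10.440.

10.440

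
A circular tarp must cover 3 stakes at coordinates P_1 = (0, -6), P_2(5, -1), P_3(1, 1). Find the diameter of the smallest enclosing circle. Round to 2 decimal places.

7.45

Side lengths²: P_1P_2² = 50, P_1P_3² = 50, P_2P_3² = 20.
Since P_1P_3² = 50 < 50 + 20 = 70, the triangle is acute, so the smallest enclosing circle is the circumcircle.
Circumcentre = (5/3, -8/3), r² = 125/9.
Diameter = 2r = 2√(125/9) ≈ 7.45.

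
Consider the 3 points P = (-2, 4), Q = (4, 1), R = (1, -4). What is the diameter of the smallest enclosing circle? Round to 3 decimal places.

Side lengths²: PQ² = 45, PR² = 73, QR² = 34.
Since PR² = 73 < 45 + 34 = 79, the triangle is acute, so the smallest enclosing circle is the circumcircle.
Circumcentre = (-5/26, 3/26), r² = 6205/338.
Diameter = 2r = 2√(6205/338) ≈ 8.569.

8.569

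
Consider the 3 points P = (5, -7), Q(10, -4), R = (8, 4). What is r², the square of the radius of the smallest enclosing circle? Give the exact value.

32.5

Side lengths²: PQ² = 34, PR² = 130, QR² = 68.
Since PR² = 130 ≥ 68 + 34 = 102, the angle opposite PR is not acute, so the smallest enclosing circle has PR as diameter.
Centre = midpoint of PR = (6.5, -1.5), r² = 130/4 = 32.5.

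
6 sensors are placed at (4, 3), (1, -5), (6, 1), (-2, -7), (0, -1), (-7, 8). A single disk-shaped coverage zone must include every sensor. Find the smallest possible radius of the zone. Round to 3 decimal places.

By Welzl's lemma the MEC is supported by two points (diametrically opposite) or three points (on a circumcircle).
The minimum enclosing circle is determined by three boundary points: (6, 1), (-2, -7), (-7, 8).
Their circumcentre is (-2.25, 1.25) with r² = 68.125.
The farthest remaining point (1, -5) is at distance² 49.625 ≤ 68.125.
r = √(68.125) ≈ 8.254.

8.254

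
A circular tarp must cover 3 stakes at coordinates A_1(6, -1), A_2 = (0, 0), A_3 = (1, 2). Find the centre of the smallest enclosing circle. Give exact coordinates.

Side lengths²: A_1A_2² = 37, A_1A_3² = 34, A_2A_3² = 5.
Since A_1A_2² = 37 < 34 + 5 = 39, the triangle is acute, so the smallest enclosing circle is the circumcircle.
Circumcentre = (79/26, -7/26), r² = 3145/338.
Centre = (79/26, -7/26).

(79/26, -7/26)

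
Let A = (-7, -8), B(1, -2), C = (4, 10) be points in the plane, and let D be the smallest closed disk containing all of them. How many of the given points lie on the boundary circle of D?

Side lengths²: AB² = 100, AC² = 445, BC² = 153.
Since AC² = 445 ≥ 153 + 100 = 253, the angle opposite AC is not acute, so the smallest enclosing circle has AC as diameter.
Centre = midpoint of AC = (-1.5, 1), r² = 445/4 = 111.25.
The points at distance exactly r from the centre are A, C — 2 points.

2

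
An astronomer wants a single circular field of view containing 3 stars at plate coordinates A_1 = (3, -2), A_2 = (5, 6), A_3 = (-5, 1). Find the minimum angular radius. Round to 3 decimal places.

5.627

Side lengths²: A_1A_2² = 68, A_1A_3² = 73, A_2A_3² = 125.
Since A_2A_3² = 125 < 73 + 68 = 141, the triangle is acute, so the smallest enclosing circle is the circumcircle.
Circumcentre = (2/7, 41/14), r² = 6205/196.
r = √(6205/196) ≈ 5.627.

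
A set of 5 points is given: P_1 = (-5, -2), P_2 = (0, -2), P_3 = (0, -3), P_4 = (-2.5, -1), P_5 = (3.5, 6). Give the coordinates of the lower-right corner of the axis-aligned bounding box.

x-range [-5, 3.5], y-range [-3, 6].
The lower-right corner is (3.5, -3).

(3.5, -3)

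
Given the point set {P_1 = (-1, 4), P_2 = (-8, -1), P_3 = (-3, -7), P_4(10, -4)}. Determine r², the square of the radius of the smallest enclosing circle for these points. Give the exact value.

83.25

A smallest enclosing disk is always determined by at most three of the input points on its boundary.
The farthest pair is P_2–P_4 with squared distance 333. The circle on this segment as diameter has centre (1, -2.5) and r² = 333/4 = 83.25.
Check P_1: distance² to centre = 46.25 ≤ 83.25, so it lies inside.
All remaining points lie in this disk, and no smaller disk contains both endpoints, so this is the minimum enclosing circle.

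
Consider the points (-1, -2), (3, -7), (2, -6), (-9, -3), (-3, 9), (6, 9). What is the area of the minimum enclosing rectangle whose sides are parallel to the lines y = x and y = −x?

297

In coordinates u = x + y, v = x − y the rectangle is axis-aligned; the map (x,y)→(u,v) scales areas by 2.
u-values: -3, -4, -4, -12, 6, 15; range = 15 − (-12) = 27.
v-values: 1, 10, 8, -6, -12, -3; range = 10 − (-12) = 22.
Area = (27 × 22) / 2 = 297.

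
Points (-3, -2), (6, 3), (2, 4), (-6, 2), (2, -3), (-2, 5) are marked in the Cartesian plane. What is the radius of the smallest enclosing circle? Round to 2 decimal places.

The minimum enclosing circle of a finite set is fixed by two of the points (as a diameter) or three (as a circumcircle).
The farthest pair is (6, 3)–(-6, 2) with squared distance 145. The circle on this segment as diameter has centre (0, 2.5) and r² = 145/4 = 36.25.
Check (-3, -2): distance² to centre = 29.25 ≤ 36.25, so it lies inside.
All remaining points lie in this disk, and no smaller disk contains both endpoints, so this is the minimum enclosing circle.
r = √(36.25) ≈ 6.02.

6.02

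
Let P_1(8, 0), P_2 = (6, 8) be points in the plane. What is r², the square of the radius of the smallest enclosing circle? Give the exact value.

17

The smallest circle enclosing two points has them as diameter endpoints.
Centre = midpoint = (7, 4); r² = |P_1P_2|²/4 = 68/4 = 17.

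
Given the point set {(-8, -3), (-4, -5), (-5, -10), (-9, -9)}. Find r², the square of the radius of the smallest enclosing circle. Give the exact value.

By Welzl's lemma the MEC is supported by two points (diametrically opposite) or three points (on a circumcircle).
The farthest pair is (-8, -3)–(-5, -10) with squared distance 58. The circle on this segment as diameter has centre (-6.5, -6.5) and r² = 58/4 = 14.5.
Check (-4, -5): distance² to centre = 8.5 ≤ 14.5, so it lies inside.
All remaining points lie in this disk, and no smaller disk contains both endpoints, so this is the minimum enclosing circle.

14.5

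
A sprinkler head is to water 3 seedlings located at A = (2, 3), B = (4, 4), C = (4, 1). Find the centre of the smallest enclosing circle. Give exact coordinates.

Side lengths²: AB² = 5, AC² = 8, BC² = 9.
Since BC² = 9 < 8 + 5 = 13, the triangle is acute, so the smallest enclosing circle is the circumcircle.
Circumcentre = (3.5, 2.5), r² = 2.5.
Centre = (3.5, 2.5).

(3.5, 2.5)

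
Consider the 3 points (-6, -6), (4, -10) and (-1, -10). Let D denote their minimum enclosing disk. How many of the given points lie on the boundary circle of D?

2

Call the three points A, B, C in the order given.
Side lengths²: AB² = 116, AC² = 41, BC² = 25.
Since AB² = 116 ≥ 41 + 25 = 66, the angle opposite AB is not acute, so the smallest enclosing circle has AB as diameter.
Centre = midpoint of AB = (-1, -8), r² = 116/4 = 29.
The points at distance exactly r from the centre are (-6, -6), (4, -10) — 2 points.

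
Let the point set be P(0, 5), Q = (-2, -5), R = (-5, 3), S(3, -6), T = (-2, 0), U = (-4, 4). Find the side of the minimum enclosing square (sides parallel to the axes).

11

The bounding box has width 8 and height 11.
An axis-aligned square enclosing the set must have side ≥ max(width, height).
So the minimum side is max(8, 11) = 11.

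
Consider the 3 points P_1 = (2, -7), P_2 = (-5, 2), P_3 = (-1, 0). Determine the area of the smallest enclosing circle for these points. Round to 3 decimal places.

102.102

Side lengths²: P_1P_2² = 130, P_1P_3² = 58, P_2P_3² = 20.
Since P_1P_2² = 130 ≥ 58 + 20 = 78, the angle opposite P_1P_2 is not acute, so the smallest enclosing circle has P_1P_2 as diameter.
Centre = midpoint of P_1P_2 = (-1.5, -2.5), r² = 130/4 = 32.5.
Area = π·r² = π·32.5 ≈ 102.102.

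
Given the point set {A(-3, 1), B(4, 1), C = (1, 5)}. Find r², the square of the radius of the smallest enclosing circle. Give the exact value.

Side lengths²: AB² = 49, AC² = 32, BC² = 25.
Since AB² = 49 < 32 + 25 = 57, the triangle is acute, so the smallest enclosing circle is the circumcircle.
Circumcentre = (0.5, 1.5), r² = 12.5.

12.5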